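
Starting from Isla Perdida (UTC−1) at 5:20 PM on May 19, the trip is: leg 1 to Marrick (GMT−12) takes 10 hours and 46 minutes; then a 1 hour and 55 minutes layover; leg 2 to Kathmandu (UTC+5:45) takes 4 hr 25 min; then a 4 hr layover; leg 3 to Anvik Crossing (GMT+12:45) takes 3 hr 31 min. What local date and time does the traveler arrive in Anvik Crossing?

7:42 AM on May 21

Convert departure to UTC: 5:20 PM + 1:00 = 6:20 PM UTC on May 19.
Add 10 hours 46 minutes leg 1 → 5:06 AM UTC (May 20).
Add 1 hour 55 minutes layover in Marrick → 7:01 AM UTC.
Add 4 hours 25 minutes leg 2 → 11:26 AM UTC.
Add 4 hours layover in Kathmandu → 3:26 PM UTC.
Add 3 hours and 31 minutes leg 3 → 6:57 PM UTC.
Anvik Crossing is UTC+12:45, so local arrival = 6:57 PM + 12:45 = 7:42 AM on May 21.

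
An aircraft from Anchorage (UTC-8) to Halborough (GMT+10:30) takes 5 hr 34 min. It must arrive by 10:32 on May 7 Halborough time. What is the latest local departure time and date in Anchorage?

10:28 on May 6

Target arrival in UTC: 10:32 − 10:30 = 00:02 on May 7.
Subtract 5 hours and 34 minutes → departure 18:28 UTC on May 6.
Anchorage is UTC−8:00: 18:28 − 8:00 = 10:28 on May 6.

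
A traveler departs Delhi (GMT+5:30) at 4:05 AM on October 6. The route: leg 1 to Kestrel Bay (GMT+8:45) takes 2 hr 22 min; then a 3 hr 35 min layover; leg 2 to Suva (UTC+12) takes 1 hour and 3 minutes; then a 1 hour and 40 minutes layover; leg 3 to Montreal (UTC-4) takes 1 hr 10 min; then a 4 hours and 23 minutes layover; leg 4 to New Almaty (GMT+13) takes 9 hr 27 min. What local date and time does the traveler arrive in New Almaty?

11:15 AM on Oct 7

Convert departure to UTC: 4:05 AM − 5:30 = 10:35 PM UTC on Oct 5.
Add 2 hours 22 minutes leg 1 → 12:57 AM UTC (Oct 6).
Add 3 hours and 35 minutes layover in Kestrel Bay → 4:32 AM UTC.
Add 1 hour 3 minutes leg 2 → 5:35 AM UTC.
Add 1 hour 40 minutes layover in Suva → 7:15 AM UTC.
Add 1 hour and 10 minutes leg 3 → 8:25 AM UTC.
Add 4 hours and 23 minutes layover in Montreal → 12:48 PM UTC.
Add 9 hours and 27 minutes leg 4 → 10:15 PM UTC.
New Almaty is UTC+13:00, so local arrival = 10:15 PM + 13:00 = 11:15 AM on Oct 7.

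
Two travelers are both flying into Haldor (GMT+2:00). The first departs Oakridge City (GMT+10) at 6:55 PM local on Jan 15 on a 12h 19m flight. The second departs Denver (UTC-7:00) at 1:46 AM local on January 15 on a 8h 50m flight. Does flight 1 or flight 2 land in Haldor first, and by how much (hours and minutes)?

the second, by 3 hours 38 minutes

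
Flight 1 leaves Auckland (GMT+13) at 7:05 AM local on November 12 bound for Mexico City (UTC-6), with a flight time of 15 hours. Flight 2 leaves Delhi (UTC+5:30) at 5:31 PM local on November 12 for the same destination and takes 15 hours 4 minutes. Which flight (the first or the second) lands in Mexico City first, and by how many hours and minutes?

Flight 1 in UTC: 7:05 AM − 13:00 = 6:05 PM on Nov 11.
+15 hours → arrive 9:05 AM UTC on Nov 12.
Flight 2 in UTC: 5:31 PM − 5:30 = 12:01 PM on Nov 12.
+15 hours 4 minutes → arrive 3:05 AM UTC on Nov 13.
Flight 1 lands earlier by 18 hours.

the first, by 18 hours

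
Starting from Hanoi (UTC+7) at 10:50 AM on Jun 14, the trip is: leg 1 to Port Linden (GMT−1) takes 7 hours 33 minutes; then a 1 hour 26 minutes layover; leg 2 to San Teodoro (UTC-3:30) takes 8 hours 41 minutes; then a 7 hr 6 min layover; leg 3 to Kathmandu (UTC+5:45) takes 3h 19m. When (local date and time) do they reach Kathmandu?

Convert departure to UTC: 10:50 AM − 7:00 = 3:50 AM UTC on Jun 14.
Add 7 hours and 33 minutes leg 1 → 11:23 AM UTC.
Add 1 hour and 26 minutes layover in Port Linden → 12:49 PM UTC.
Add 8 hours 41 minutes leg 2 → 9:30 PM UTC.
Add 7 hours and 6 minutes layover in San Teodoro → 4:36 AM UTC (Jun 15).
Add 3 hours and 19 minutes leg 3 → 7:55 AM UTC.
Kathmandu is UTC+5:45, so local arrival = 7:55 AM + 5:45 = 1:40 PM on Jun 15.

1:40 PM on June 15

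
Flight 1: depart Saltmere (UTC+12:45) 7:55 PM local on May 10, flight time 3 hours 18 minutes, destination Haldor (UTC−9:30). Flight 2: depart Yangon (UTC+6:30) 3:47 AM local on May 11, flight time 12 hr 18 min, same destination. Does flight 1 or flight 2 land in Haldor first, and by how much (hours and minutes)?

Flight 1 in UTC: 7:55 PM − 12:45 = 7:10 AM on May 10.
+3 hours 18 minutes → arrive 10:28 AM UTC on May 10.
Flight 2 in UTC: 3:47 AM − 6:30 = 9:17 PM on May 10.
+12 hours 18 minutes → arrive 9:35 AM UTC on May 11.
Flight 1 lands earlier by 23 hours 7 minutes.

the first, by 23 hours 7 minutes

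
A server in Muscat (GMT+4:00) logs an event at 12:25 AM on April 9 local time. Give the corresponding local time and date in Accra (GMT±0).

8:25 PM on Apr 8

Accra is 4:00 behind Muscat.
Shift by the zone difference: 12:25 AM − 4:00 = 8:25 PM on Apr 8 in Accra.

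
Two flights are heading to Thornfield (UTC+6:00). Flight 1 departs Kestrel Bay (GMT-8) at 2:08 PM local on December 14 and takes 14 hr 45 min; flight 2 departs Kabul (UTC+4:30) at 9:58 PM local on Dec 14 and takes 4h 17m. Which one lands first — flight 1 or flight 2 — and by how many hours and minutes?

the second, by 15 hours 8 minutes

Flight 1 in UTC: 2:08 PM + 8:00 = 10:08 PM on Dec 14.
+14 hours and 45 minutes → arrive 12:53 PM UTC on Dec 15.
Flight 2 in UTC: 9:58 PM − 4:30 = 5:28 PM on Dec 14.
+4 hours 17 minutes → arrive 9:45 PM UTC on Dec 14.
Flight 2 lands earlier by 15 hours 8 minutes.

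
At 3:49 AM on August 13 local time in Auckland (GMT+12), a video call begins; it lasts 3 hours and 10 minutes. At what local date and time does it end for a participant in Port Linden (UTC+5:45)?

Convert start to UTC: 3:49 AM − 12:00 = 3:49 PM UTC on Aug 12.
Add 3 hours and 10 minutes duration → 6:59 PM UTC.
Port Linden is UTC+5:45, so local end time = 6:59 PM + 5:45 = 12:44 AM on Aug 13.

12:44 AM on August 13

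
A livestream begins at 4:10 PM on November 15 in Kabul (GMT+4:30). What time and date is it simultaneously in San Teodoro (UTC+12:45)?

12:25 AM on Nov 16

San Teodoro is 8:15 ahead of Kabul.
Shift by the zone difference: 4:10 PM + 8:15 = 12:25 AM on Nov 16 in San Teodoro.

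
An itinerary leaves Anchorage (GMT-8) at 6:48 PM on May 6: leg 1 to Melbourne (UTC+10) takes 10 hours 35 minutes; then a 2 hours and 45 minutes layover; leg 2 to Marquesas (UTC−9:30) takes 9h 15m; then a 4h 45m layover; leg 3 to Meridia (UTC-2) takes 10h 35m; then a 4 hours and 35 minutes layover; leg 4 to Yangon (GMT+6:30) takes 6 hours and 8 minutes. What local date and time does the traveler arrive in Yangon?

9:56 AM on May 9

Convert departure to UTC: 6:48 PM + 8:00 = 2:48 AM UTC on May 7.
Add 10 hours and 35 minutes leg 1 → 1:23 PM UTC.
Add 2 hours and 45 minutes layover in Melbourne → 4:08 PM UTC.
Add 9 hours and 15 minutes leg 2 → 1:23 AM UTC (May 8).
Add 4 hours 45 minutes layover in Marquesas → 6:08 AM UTC.
Add 10 hours and 35 minutes leg 3 → 4:43 PM UTC.
Add 4 hours 35 minutes layover in Meridia → 9:18 PM UTC.
Add 6 hours 8 minutes leg 4 → 3:26 AM UTC (May 9).
Yangon is UTC+6:30, so local arrival = 3:26 AM + 6:30 = 9:56 AM on May 9.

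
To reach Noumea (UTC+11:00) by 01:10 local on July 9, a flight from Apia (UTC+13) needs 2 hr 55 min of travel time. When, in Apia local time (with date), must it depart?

00:15 on July 9

Target arrival in UTC: 01:10 − 11:00 = 14:10 on Jul 8.
Subtract 2 hours 55 minutes → departure 11:15 UTC on Jul 8.
Apia is UTC+13:00: 11:15 + 13:00 = 00:15 on Jul 9.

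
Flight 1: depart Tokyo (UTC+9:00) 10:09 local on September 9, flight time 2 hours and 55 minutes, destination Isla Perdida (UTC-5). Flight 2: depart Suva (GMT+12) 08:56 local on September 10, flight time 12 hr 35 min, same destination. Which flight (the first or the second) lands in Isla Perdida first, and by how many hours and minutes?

the first, by 29 hours 27 minutes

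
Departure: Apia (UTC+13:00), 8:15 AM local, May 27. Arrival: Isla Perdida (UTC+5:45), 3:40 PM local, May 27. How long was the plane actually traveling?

Departure in UTC: 8:15 AM − 13:00 = 7:15 PM on May 26.
Arrival in UTC: 3:40 PM − 5:45 = 9:55 AM on May 27.
Elapsed = 9:55 AM − 7:15 PM (+1 day) = 14 hours 40 minutes.

14 hours 40 minutes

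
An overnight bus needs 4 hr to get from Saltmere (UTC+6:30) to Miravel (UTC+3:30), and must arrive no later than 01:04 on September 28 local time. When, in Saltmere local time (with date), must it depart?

00:04 on September 28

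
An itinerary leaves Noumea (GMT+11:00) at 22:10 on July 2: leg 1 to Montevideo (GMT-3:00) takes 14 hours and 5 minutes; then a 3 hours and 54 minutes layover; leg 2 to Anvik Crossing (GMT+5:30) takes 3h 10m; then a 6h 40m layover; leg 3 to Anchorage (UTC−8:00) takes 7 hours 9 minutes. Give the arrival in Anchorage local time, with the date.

14:08 on July 3

Convert departure to UTC: 22:10 − 11:00 = 11:10 UTC on Jul 2.
Add 14 hours 5 minutes leg 1 → 01:15 UTC (Jul 3).
Add 3 hours and 54 minutes layover in Montevideo → 05:09 UTC.
Add 3 hours and 10 minutes leg 2 → 08:19 UTC.
Add 6 hours 40 minutes layover in Anvik Crossing → 14:59 UTC.
Add 7 hours 9 minutes leg 3 → 22:08 UTC.
Anchorage is UTC−8:00, so local arrival = 22:08 − 8:00 = 14:08 on Jul 3.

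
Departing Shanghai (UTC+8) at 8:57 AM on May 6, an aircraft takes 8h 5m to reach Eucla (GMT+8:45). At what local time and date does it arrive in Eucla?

5:47 PM on May 6

Convert departure to UTC: 8:57 AM − 8:00 = 12:57 AM UTC on May 6.
Add 8 hours and 5 minutes travel time → 9:02 AM UTC.
Eucla is UTC+8:45, so local arrival = 9:02 AM + 8:45 = 5:47 PM on May 6.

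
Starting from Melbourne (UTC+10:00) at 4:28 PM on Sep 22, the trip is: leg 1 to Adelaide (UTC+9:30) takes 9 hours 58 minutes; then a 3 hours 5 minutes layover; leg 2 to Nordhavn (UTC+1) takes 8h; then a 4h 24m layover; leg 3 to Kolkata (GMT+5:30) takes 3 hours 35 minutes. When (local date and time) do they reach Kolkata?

Convert departure to UTC: 4:28 PM − 10:00 = 6:28 AM UTC on Sep 22.
Add 9 hours 58 minutes leg 1 → 4:26 PM UTC.
Add 3 hours 5 minutes layover in Adelaide → 7:31 PM UTC.
Add 8 hours leg 2 → 3:31 AM UTC (Sep 23).
Add 4 hours and 24 minutes layover in Nordhavn → 7:55 AM UTC.
Add 3 hours 35 minutes leg 3 → 11:30 AM UTC.
Kolkata is UTC+5:30, so local arrival = 11:30 AM + 5:30 = 5:00 PM on Sep 23.

5:00 PM on Sep 23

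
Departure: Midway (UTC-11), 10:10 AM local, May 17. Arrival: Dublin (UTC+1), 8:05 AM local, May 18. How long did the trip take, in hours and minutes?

Departure in UTC: 10:10 AM + 11:00 = 9:10 PM on May 17.
Arrival in UTC: 8:05 AM − 1:00 = 7:05 AM on May 18.
Elapsed = 7:05 AM − 9:10 PM (+1 day) = 9 hours 55 minutes.

9 hours 55 minutes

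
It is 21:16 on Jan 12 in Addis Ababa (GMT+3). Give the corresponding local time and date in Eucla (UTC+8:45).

Eucla is 5:45 ahead of Addis Ababa.
Shift by the zone difference: 21:16 + 5:45 = 03:01 on Jan 13 in Eucla.

03:01 on Jan 13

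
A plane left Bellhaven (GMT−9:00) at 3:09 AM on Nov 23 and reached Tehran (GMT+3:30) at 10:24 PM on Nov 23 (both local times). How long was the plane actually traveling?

6 hours 45 minutes

Departure in UTC: 3:09 AM + 9:00 = 12:09 PM on Nov 23.
Arrival in UTC: 10:24 PM − 3:30 = 6:54 PM on Nov 23.
Elapsed = 6:54 PM − 12:09 PM = 6 hours 45 minutes.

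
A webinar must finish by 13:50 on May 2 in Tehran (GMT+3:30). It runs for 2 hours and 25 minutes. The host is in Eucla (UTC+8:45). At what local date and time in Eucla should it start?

16:40 on May 2

Target end time in UTC: 13:50 − 3:30 = 10:20 on May 2.
Subtract 2 hours and 25 minutes → start 07:55 UTC on May 2.
Eucla is UTC+8:45: 07:55 + 8:45 = 16:40 on May 2.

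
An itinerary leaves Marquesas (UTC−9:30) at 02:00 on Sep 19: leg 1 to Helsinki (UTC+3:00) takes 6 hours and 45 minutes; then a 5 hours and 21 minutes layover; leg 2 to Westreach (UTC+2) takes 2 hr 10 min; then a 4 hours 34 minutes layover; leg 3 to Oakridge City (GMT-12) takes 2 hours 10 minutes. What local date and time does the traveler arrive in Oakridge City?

20:30 on September 19

Convert departure to UTC: 02:00 + 9:30 = 11:30 UTC on Sep 19.
Add 6 hours 45 minutes leg 1 → 18:15 UTC.
Add 5 hours 21 minutes layover in Helsinki → 23:36 UTC.
Add 2 hours 10 minutes leg 2 → 01:46 UTC (Sep 20).
Add 4 hours 34 minutes layover in Westreach → 06:20 UTC.
Add 2 hours and 10 minutes leg 3 → 08:30 UTC.
Oakridge City is UTC−12:00, so local arrival = 08:30 − 12:00 = 20:30 on Sep 19.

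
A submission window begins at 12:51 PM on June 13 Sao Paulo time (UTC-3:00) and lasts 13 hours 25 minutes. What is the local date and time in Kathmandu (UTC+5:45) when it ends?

11:01 AM on June 14

Kathmandu is 8:45 ahead of Sao Paulo.
After 13 hours and 25 minutes it is 2:16 AM (Jun 14) in Sao Paulo.
Shift by the zone difference: 2:16 AM + 8:45 = 11:01 AM on Jun 14 in Kathmandu.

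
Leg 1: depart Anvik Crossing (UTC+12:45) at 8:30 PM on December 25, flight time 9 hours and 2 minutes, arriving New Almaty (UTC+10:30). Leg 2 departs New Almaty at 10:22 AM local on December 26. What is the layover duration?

7 hours 5 minutes

Convert departure to UTC: 8:30 PM − 12:45 = 7:45 AM UTC on Dec 25.
Add 9 hours and 2 minutes flight time → 4:47 PM UTC.
New Almaty is UTC+10:30, so local arrival = 4:47 PM + 10:30 = 3:17 AM on Dec 26.
Layover = 10:22 AM − 3:17 AM = 7 hours 5 minutes.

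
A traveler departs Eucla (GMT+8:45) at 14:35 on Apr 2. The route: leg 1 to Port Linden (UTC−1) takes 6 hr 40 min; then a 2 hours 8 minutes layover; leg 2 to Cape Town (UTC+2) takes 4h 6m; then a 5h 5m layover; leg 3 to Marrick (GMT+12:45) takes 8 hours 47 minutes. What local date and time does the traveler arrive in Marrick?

21:21 on April 3

Convert departure to UTC: 14:35 − 8:45 = 05:50 UTC on Apr 2.
Add 6 hours and 40 minutes leg 1 → 12:30 UTC.
Add 2 hours and 8 minutes layover in Port Linden → 14:38 UTC.
Add 4 hours and 6 minutes leg 2 → 18:44 UTC.
Add 5 hours 5 minutes layover in Cape Town → 23:49 UTC.
Add 8 hours 47 minutes leg 3 → 08:36 UTC (Apr 3).
Marrick is UTC+12:45, so local arrival = 08:36 + 12:45 = 21:21 on Apr 3.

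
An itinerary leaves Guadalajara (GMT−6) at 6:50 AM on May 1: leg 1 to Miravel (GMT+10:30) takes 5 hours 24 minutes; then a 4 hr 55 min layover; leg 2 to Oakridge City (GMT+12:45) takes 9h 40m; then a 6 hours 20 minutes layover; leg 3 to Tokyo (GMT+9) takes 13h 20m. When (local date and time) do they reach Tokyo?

Convert departure to UTC: 6:50 AM + 6:00 = 12:50 PM UTC on May 1.
Add 5 hours 24 minutes leg 1 → 6:14 PM UTC.
Add 4 hours 55 minutes layover in Miravel → 11:09 PM UTC.
Add 9 hours and 40 minutes leg 2 → 8:49 AM UTC (May 2).
Add 6 hours 20 minutes layover in Oakridge City → 3:09 PM UTC.
Add 13 hours 20 minutes leg 3 → 4:29 AM UTC (May 3).
Tokyo is UTC+9:00, so local arrival = 4:29 AM + 9:00 = 1:29 PM on May 3.

1:29 PM on May 3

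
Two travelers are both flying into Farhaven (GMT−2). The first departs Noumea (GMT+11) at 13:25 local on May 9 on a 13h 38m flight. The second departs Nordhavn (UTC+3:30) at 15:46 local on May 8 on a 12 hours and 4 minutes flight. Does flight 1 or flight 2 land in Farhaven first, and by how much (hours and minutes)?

Flight 1 in UTC: 13:25 − 11:00 = 02:25 on May 9.
+13 hours 38 minutes → arrive 16:03 UTC on May 9.
Flight 2 in UTC: 15:46 − 3:30 = 12:16 on May 8.
+12 hours and 4 minutes → arrive 00:20 UTC on May 9.
Flight 2 lands earlier by 15 hours 43 minutes.

the second, by 15 hours 43 minutes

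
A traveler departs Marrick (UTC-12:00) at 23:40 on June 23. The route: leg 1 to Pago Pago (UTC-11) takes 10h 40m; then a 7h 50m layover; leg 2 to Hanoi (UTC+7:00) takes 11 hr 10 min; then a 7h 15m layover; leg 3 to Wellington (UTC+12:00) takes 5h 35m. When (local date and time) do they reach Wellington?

18:10 on Jun 26

Convert departure to UTC: 23:40 + 12:00 = 11:40 UTC on Jun 24.
Add 10 hours and 40 minutes leg 1 → 22:20 UTC.
Add 7 hours and 50 minutes layover in Pago Pago → 06:10 UTC (Jun 25).
Add 11 hours 10 minutes leg 2 → 17:20 UTC.
Add 7 hours 15 minutes layover in Hanoi → 00:35 UTC (Jun 26).
Add 5 hours 35 minutes leg 3 → 06:10 UTC.
Wellington is UTC+12:00, so local arrival = 06:10 + 12:00 = 18:10 on Jun 26.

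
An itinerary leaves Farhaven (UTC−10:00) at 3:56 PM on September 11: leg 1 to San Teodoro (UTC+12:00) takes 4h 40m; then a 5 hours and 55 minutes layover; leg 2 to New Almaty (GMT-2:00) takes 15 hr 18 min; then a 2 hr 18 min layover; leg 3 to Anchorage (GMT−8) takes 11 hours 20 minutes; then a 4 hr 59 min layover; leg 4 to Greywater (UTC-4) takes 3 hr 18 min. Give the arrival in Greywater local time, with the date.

Convert departure to UTC: 3:56 PM + 10:00 = 1:56 AM UTC on Sep 12.
Add 4 hours and 40 minutes leg 1 → 6:36 AM UTC.
Add 5 hours 55 minutes layover in San Teodoro → 12:31 PM UTC.
Add 15 hours 18 minutes leg 2 → 3:49 AM UTC (Sep 13).
Add 2 hours 18 minutes layover in New Almaty → 6:07 AM UTC.
Add 11 hours 20 minutes leg 3 → 5:27 PM UTC.
Add 4 hours and 59 minutes layover in Anchorage → 10:26 PM UTC.
Add 3 hours and 18 minutes leg 4 → 1:44 AM UTC (Sep 14).
Greywater is UTC−4:00, so local arrival = 1:44 AM − 4:00 = 9:44 PM on Sep 13.

9:44 PM on Sep 13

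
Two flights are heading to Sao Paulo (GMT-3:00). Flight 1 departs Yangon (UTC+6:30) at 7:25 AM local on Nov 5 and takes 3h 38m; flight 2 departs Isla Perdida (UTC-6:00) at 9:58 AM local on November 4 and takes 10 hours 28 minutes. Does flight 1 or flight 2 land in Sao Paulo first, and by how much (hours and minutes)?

Flight 1 in UTC: 7:25 AM − 6:30 = 12:55 AM on Nov 5.
+3 hours and 38 minutes → arrive 4:33 AM UTC on Nov 5.
Flight 2 in UTC: 9:58 AM + 6:00 = 3:58 PM on Nov 4.
+10 hours 28 minutes → arrive 2:26 AM UTC on Nov 5.
Flight 2 lands earlier by 2 hours 7 minutes.

the second, by 2 hours 7 minutes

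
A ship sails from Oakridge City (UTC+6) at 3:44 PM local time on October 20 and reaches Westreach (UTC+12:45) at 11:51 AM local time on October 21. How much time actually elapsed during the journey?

13 hours 22 minutes

Departure in UTC: 3:44 PM − 6:00 = 9:44 AM on Oct 20.
Arrival in UTC: 11:51 AM − 12:45 = 11:06 PM on Oct 20.
Elapsed = 11:06 PM − 9:44 AM = 13 hours 22 minutes.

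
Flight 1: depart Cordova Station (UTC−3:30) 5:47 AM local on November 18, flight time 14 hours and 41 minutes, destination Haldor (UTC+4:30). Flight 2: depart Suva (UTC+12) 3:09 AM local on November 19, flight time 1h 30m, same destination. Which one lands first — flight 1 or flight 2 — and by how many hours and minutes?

Flight 1 in UTC: 5:47 AM + 3:30 = 9:17 AM on Nov 18.
+14 hours and 41 minutes → arrive 11:58 PM UTC on Nov 18.
Flight 2 in UTC: 3:09 AM − 12:00 = 3:09 PM on Nov 18.
+1 hour and 30 minutes → arrive 4:39 PM UTC on Nov 18.
Flight 2 lands earlier by 7 hours 19 minutes.

the second, by 7 hours 19 minutes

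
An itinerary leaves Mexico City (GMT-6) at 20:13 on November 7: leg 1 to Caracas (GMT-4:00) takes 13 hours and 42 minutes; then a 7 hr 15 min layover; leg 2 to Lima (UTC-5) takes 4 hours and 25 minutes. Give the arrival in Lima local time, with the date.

22:35 on November 8

Convert departure to UTC: 20:13 + 6:00 = 02:13 UTC on Nov 8.
Add 13 hours and 42 minutes leg 1 → 15:55 UTC.
Add 7 hours and 15 minutes layover in Caracas → 23:10 UTC.
Add 4 hours 25 minutes leg 2 → 03:35 UTC (Nov 9).
Lima is UTC−5:00, so local arrival = 03:35 − 5:00 = 22:35 on Nov 8.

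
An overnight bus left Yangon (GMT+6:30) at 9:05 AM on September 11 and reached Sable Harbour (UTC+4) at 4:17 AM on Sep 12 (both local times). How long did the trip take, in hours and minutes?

Departure in UTC: 9:05 AM − 6:30 = 2:35 AM on Sep 11.
Arrival in UTC: 4:17 AM − 4:00 = 12:17 AM on Sep 12.
Elapsed = 12:17 AM − 2:35 AM (+1 day) = 21 hours 42 minutes.

21 hours 42 minutes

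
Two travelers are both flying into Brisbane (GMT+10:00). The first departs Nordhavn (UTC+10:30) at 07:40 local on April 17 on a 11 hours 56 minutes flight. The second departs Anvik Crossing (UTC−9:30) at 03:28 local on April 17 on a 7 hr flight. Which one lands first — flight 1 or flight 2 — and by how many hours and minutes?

Flight 1 in UTC: 07:40 − 10:30 = 21:10 on Apr 16.
+11 hours and 56 minutes → arrive 09:06 UTC on Apr 17.
Flight 2 in UTC: 03:28 + 9:30 = 12:58 on Apr 17.
+7 hours → arrive 19:58 UTC on Apr 17.
Flight 1 lands earlier by 10 hours 52 minutes.

the first, by 10 hours 52 minutes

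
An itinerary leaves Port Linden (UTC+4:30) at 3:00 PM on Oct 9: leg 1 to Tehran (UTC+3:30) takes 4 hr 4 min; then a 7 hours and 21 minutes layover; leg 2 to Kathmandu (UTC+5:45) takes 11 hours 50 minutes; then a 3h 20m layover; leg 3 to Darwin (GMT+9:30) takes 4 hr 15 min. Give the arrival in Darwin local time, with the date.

Convert departure to UTC: 3:00 PM − 4:30 = 10:30 AM UTC on Oct 9.
Add 4 hours 4 minutes leg 1 → 2:34 PM UTC.
Add 7 hours 21 minutes layover in Tehran → 9:55 PM UTC.
Add 11 hours and 50 minutes leg 2 → 9:45 AM UTC (Oct 10).
Add 3 hours 20 minutes layover in Kathmandu → 1:05 PM UTC.
Add 4 hours 15 minutes leg 3 → 5:20 PM UTC.
Darwin is UTC+9:30, so local arrival = 5:20 PM + 9:30 = 2:50 AM on Oct 11.

2:50 AM on Oct 11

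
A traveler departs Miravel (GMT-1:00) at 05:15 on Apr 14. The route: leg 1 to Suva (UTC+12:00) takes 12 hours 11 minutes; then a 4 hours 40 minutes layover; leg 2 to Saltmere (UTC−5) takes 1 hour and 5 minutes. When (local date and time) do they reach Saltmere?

Convert departure to UTC: 05:15 + 1:00 = 06:15 UTC on Apr 14.
Add 12 hours 11 minutes leg 1 → 18:26 UTC.
Add 4 hours and 40 minutes layover in Suva → 23:06 UTC.
Add 1 hour and 5 minutes leg 2 → 00:11 UTC (Apr 15).
Saltmere is UTC−5:00, so local arrival = 00:11 − 5:00 = 19:11 on Apr 14.

19:11 on Apr 14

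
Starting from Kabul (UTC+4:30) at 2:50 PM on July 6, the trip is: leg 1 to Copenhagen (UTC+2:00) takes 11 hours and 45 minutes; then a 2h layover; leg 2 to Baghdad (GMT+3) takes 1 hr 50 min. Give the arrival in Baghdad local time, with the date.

4:55 AM on July 7

Convert departure to UTC: 2:50 PM − 4:30 = 10:20 AM UTC on Jul 6.
Add 11 hours 45 minutes leg 1 → 10:05 PM UTC.
Add 2 hours layover in Copenhagen → 12:05 AM UTC (Jul 7).
Add 1 hour and 50 minutes leg 2 → 1:55 AM UTC.
Baghdad is UTC+3:00, so local arrival = 1:55 AM + 3:00 = 4:55 AM on Jul 7.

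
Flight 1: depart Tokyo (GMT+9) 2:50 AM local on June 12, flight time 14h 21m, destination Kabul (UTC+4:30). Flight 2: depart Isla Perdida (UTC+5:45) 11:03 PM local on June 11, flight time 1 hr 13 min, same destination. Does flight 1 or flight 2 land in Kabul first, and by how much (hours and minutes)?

Flight 1 in UTC: 2:50 AM − 9:00 = 5:50 PM on Jun 11.
+14 hours and 21 minutes → arrive 8:11 AM UTC on Jun 12.
Flight 2 in UTC: 11:03 PM − 5:45 = 5:18 PM on Jun 11.
+1 hour 13 minutes → arrive 6:31 PM UTC on Jun 11.
Flight 2 lands earlier by 13 hours 40 minutes.

the second, by 13 hours 40 minutes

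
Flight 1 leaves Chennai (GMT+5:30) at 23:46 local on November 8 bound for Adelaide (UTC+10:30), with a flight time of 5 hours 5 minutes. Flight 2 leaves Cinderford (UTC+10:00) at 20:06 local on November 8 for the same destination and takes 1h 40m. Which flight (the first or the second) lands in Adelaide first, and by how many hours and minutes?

Flight 1 in UTC: 23:46 − 5:30 = 18:16 on Nov 8.
+5 hours 5 minutes → arrive 23:21 UTC on Nov 8.
Flight 2 in UTC: 20:06 − 10:00 = 10:06 on Nov 8.
+1 hour and 40 minutes → arrive 11:46 UTC on Nov 8.
Flight 2 lands earlier by 11 hours 35 minutes.

the second, by 11 hours 35 minutes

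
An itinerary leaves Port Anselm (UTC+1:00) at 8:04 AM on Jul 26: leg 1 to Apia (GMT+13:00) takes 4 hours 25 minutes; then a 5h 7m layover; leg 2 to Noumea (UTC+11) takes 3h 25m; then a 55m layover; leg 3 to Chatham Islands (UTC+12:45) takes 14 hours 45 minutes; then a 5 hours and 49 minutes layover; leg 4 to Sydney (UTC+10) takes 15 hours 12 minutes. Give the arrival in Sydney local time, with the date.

6:42 PM on July 28

Convert departure to UTC: 8:04 AM − 1:00 = 7:04 AM UTC on Jul 26.
Add 4 hours 25 minutes leg 1 → 11:29 AM UTC.
Add 5 hours 7 minutes layover in Apia → 4:36 PM UTC.
Add 3 hours and 25 minutes leg 2 → 8:01 PM UTC.
Add 55 minutes layover in Noumea → 8:56 PM UTC.
Add 14 hours 45 minutes leg 3 → 11:41 AM UTC (Jul 27).
Add 5 hours and 49 minutes layover in Chatham Islands → 5:30 PM UTC.
Add 15 hours and 12 minutes leg 4 → 8:42 AM UTC (Jul 28).
Sydney is UTC+10:00, so local arrival = 8:42 AM + 10:00 = 6:42 PM on Jul 28.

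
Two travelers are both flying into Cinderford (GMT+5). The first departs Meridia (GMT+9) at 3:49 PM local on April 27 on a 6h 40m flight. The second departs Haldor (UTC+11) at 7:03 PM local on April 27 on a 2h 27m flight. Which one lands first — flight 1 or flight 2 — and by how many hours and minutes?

the second, by 2 hours 59 minutes

Flight 1 in UTC: 3:49 PM − 9:00 = 6:49 AM on Apr 27.
+6 hours 40 minutes → arrive 1:29 PM UTC on Apr 27.
Flight 2 in UTC: 7:03 PM − 11:00 = 8:03 AM on Apr 27.
+2 hours and 27 minutes → arrive 10:30 AM UTC on Apr 27.
Flight 2 lands earlier by 2 hours 59 minutes.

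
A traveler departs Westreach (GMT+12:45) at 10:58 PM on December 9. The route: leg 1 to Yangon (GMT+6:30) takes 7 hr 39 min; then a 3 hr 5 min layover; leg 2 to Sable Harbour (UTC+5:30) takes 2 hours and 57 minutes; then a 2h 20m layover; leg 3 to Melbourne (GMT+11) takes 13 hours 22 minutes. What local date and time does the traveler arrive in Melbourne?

Convert departure to UTC: 10:58 PM − 12:45 = 10:13 AM UTC on Dec 9.
Add 7 hours 39 minutes leg 1 → 5:52 PM UTC.
Add 3 hours 5 minutes layover in Yangon → 8:57 PM UTC.
Add 2 hours and 57 minutes leg 2 → 11:54 PM UTC.
Add 2 hours 20 minutes layover in Sable Harbour → 2:14 AM UTC (Dec 10).
Add 13 hours and 22 minutes leg 3 → 3:36 PM UTC.
Melbourne is UTC+11:00, so local arrival = 3:36 PM + 11:00 = 2:36 AM on Dec 11.

2:36 AM on Dec 11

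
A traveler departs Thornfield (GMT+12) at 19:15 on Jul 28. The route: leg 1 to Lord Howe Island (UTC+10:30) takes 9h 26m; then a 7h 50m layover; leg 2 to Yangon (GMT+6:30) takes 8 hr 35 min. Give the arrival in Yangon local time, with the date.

Convert departure to UTC: 19:15 − 12:00 = 07:15 UTC on Jul 28.
Add 9 hours and 26 minutes leg 1 → 16:41 UTC.
Add 7 hours 50 minutes layover in Lord Howe Island → 00:31 UTC (Jul 29).
Add 8 hours 35 minutes leg 2 → 09:06 UTC.
Yangon is UTC+6:30, so local arrival = 09:06 + 6:30 = 15:36 on Jul 29.

15:36 on July 29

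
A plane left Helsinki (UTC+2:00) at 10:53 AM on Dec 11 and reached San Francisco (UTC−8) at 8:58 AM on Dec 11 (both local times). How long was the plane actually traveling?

8 hours 5 minutes

Departure in UTC: 10:53 AM − 2:00 = 8:53 AM on Dec 11.
Arrival in UTC: 8:58 AM + 8:00 = 4:58 PM on Dec 11.
Elapsed = 4:58 PM − 8:53 AM = 8 hours 5 minutes.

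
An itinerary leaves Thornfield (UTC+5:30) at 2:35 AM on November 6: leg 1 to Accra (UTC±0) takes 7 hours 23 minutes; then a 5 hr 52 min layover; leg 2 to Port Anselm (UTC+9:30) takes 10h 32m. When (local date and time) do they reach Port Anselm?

6:22 AM on November 7

Convert departure to UTC: 2:35 AM − 5:30 = 9:05 PM UTC on Nov 5.
Add 7 hours 23 minutes leg 1 → 4:28 AM UTC (Nov 6).
Add 5 hours and 52 minutes layover in Accra → 10:20 AM UTC.
Add 10 hours and 32 minutes leg 2 → 8:52 PM UTC.
Port Anselm is UTC+9:30, so local arrival = 8:52 PM + 9:30 = 6:22 AM on Nov 7.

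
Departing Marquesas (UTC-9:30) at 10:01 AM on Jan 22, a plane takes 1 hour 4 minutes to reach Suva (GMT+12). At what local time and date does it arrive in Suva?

8:35 AM on Jan 23

Convert departure to UTC: 10:01 AM + 9:30 = 7:31 PM UTC on Jan 22.
Add 1 hour and 4 minutes travel time → 8:35 PM UTC.
Suva is UTC+12:00, so local arrival = 8:35 PM + 12:00 = 8:35 AM on Jan 23.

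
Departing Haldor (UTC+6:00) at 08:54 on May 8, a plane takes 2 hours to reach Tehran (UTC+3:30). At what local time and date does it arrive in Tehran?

08:24 on May 8

Convert departure to UTC: 08:54 − 6:00 = 02:54 UTC on May 8.
Add 2 hours travel time → 04:54 UTC.
Tehran is UTC+3:30, so local arrival = 04:54 + 3:30 = 08:24 on May 8.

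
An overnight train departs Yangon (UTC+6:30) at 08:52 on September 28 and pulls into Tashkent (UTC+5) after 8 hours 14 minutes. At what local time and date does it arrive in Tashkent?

15:36 on Sep 28

Convert departure to UTC: 08:52 − 6:30 = 02:22 UTC on Sep 28.
Add 8 hours and 14 minutes travel time → 10:36 UTC.
Tashkent is UTC+5:00, so local arrival = 10:36 + 5:00 = 15:36 on Sep 28.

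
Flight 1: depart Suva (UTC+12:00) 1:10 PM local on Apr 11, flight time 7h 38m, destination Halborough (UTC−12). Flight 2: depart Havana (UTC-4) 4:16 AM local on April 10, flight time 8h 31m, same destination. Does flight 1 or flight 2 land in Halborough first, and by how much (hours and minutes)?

Flight 1 in UTC: 1:10 PM − 12:00 = 1:10 AM on Apr 11.
+7 hours and 38 minutes → arrive 8:48 AM UTC on Apr 11.
Flight 2 in UTC: 4:16 AM + 4:00 = 8:16 AM on Apr 10.
+8 hours 31 minutes → arrive 4:47 PM UTC on Apr 10.
Flight 2 lands earlier by 16 hours 1 minute.

the second, by 16 hours 1 minute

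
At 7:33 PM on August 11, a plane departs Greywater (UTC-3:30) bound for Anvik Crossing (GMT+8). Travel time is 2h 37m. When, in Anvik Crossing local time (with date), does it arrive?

Convert departure to UTC: 7:33 PM + 3:30 = 11:03 PM UTC on Aug 11.
Add 2 hours and 37 minutes travel time → 1:40 AM UTC (Aug 12).
Anvik Crossing is UTC+8:00, so local arrival = 1:40 AM + 8:00 = 9:40 AM on Aug 12.

9:40 AM on August 12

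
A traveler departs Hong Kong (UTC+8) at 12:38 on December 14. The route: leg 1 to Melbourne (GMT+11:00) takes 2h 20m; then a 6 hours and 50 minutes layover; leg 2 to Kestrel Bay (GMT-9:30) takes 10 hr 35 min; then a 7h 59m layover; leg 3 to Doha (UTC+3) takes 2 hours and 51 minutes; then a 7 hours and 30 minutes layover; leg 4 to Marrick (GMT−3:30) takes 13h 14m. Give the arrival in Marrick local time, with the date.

04:27 on Dec 16

Convert departure to UTC: 12:38 − 8:00 = 04:38 UTC on Dec 14.
Add 2 hours 20 minutes leg 1 → 06:58 UTC.
Add 6 hours 50 minutes layover in Melbourne → 13:48 UTC.
Add 10 hours and 35 minutes leg 2 → 00:23 UTC (Dec 15).
Add 7 hours 59 minutes layover in Kestrel Bay → 08:22 UTC.
Add 2 hours 51 minutes leg 3 → 11:13 UTC.
Add 7 hours and 30 minutes layover in Doha → 18:43 UTC.
Add 13 hours 14 minutes leg 4 → 07:57 UTC (Dec 16).
Marrick is UTC−3:30, so local arrival = 07:57 − 3:30 = 04:27 on Dec 16.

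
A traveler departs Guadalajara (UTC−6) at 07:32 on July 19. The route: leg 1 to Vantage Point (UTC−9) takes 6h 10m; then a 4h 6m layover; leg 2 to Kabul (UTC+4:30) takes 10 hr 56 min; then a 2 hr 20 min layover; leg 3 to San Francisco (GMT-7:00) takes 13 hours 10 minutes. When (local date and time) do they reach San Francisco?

19:14 on July 20

Convert departure to UTC: 07:32 + 6:00 = 13:32 UTC on Jul 19.
Add 6 hours 10 minutes leg 1 → 19:42 UTC.
Add 4 hours 6 minutes layover in Vantage Point → 23:48 UTC.
Add 10 hours and 56 minutes leg 2 → 10:44 UTC (Jul 20).
Add 2 hours and 20 minutes layover in Kabul → 13:04 UTC.
Add 13 hours and 10 minutes leg 3 → 02:14 UTC (Jul 21).
San Francisco is UTC−7:00, so local arrival = 02:14 − 7:00 = 19:14 on Jul 20.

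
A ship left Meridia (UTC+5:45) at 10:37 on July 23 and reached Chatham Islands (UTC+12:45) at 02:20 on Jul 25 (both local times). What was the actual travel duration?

32 hours 43 minutes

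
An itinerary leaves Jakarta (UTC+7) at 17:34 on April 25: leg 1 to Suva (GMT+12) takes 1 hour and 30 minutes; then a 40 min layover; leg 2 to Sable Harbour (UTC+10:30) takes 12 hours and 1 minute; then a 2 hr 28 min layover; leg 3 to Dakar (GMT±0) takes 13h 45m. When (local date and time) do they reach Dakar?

Convert departure to UTC: 17:34 − 7:00 = 10:34 UTC on Apr 25.
Add 1 hour 30 minutes leg 1 → 12:04 UTC.
Add 40 minutes layover in Suva → 12:44 UTC.
Add 12 hours and 1 minute leg 2 → 00:45 UTC (Apr 26).
Add 2 hours 28 minutes layover in Sable Harbour → 03:13 UTC.
Add 13 hours 45 minutes leg 3 → 16:58 UTC.
Dakar is UTC+0, so local arrival is the same: 16:58 on Apr 26.

16:58 on April 26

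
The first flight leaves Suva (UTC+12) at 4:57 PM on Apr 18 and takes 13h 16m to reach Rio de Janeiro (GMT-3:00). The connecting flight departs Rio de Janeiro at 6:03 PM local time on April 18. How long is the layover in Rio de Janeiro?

Convert departure to UTC: 4:57 PM − 12:00 = 4:57 AM UTC on Apr 18.
Add 13 hours 16 minutes flight time → 6:13 PM UTC.
Rio de Janeiro is UTC−3:00, so local arrival = 6:13 PM − 3:00 = 3:13 PM on Apr 18.
Layover = 6:03 PM − 3:13 PM = 2 hours 50 minutes.

2 hours 50 minutes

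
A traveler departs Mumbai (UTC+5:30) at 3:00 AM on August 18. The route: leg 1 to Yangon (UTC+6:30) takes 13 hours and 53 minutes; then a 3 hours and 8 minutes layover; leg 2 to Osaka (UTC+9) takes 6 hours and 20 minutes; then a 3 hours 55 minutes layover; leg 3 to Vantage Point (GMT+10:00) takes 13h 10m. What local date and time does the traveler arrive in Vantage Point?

11:56 PM on August 19

Convert departure to UTC: 3:00 AM − 5:30 = 9:30 PM UTC on Aug 17.
Add 13 hours and 53 minutes leg 1 → 11:23 AM UTC (Aug 18).
Add 3 hours 8 minutes layover in Yangon → 2:31 PM UTC.
Add 6 hours and 20 minutes leg 2 → 8:51 PM UTC.
Add 3 hours and 55 minutes layover in Osaka → 12:46 AM UTC (Aug 19).
Add 13 hours 10 minutes leg 3 → 1:56 PM UTC.
Vantage Point is UTC+10:00, so local arrival = 1:56 PM + 10:00 = 11:56 PM on Aug 19.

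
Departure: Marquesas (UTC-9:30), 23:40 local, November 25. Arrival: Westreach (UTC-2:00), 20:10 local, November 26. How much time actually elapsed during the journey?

Departure in UTC: 23:40 + 9:30 = 09:10 on Nov 26.
Arrival in UTC: 20:10 + 2:00 = 22:10 on Nov 26.
Elapsed = 22:10 − 09:10 = 13 hours.

13 hours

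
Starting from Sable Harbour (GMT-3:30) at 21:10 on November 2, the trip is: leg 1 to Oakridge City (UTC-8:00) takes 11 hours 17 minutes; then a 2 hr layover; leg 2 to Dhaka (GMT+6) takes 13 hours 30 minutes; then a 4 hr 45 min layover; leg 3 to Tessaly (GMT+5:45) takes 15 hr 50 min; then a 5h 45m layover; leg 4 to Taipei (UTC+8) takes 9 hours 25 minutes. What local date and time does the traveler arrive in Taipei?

23:12 on November 5

Convert departure to UTC: 21:10 + 3:30 = 00:40 UTC on Nov 3.
Add 11 hours 17 minutes leg 1 → 11:57 UTC.
Add 2 hours layover in Oakridge City → 13:57 UTC.
Add 13 hours 30 minutes leg 2 → 03:27 UTC (Nov 4).
Add 4 hours and 45 minutes layover in Dhaka → 08:12 UTC.
Add 15 hours 50 minutes leg 3 → 00:02 UTC (Nov 5).
Add 5 hours 45 minutes layover in Tessaly → 05:47 UTC.
Add 9 hours 25 minutes leg 4 → 15:12 UTC.
Taipei is UTC+8:00, so local arrival = 15:12 + 8:00 = 23:12 on Nov 5.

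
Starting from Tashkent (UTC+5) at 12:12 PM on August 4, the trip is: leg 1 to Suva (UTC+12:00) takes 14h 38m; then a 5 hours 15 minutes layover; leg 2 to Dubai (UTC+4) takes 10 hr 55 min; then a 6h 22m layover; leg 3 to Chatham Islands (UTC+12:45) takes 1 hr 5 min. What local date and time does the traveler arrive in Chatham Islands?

10:12 AM on August 6

Convert departure to UTC: 12:12 PM − 5:00 = 7:12 AM UTC on Aug 4.
Add 14 hours 38 minutes leg 1 → 9:50 PM UTC.
Add 5 hours and 15 minutes layover in Suva → 3:05 AM UTC (Aug 5).
Add 10 hours 55 minutes leg 2 → 2:00 PM UTC.
Add 6 hours 22 minutes layover in Dubai → 8:22 PM UTC.
Add 1 hour and 5 minutes leg 3 → 9:27 PM UTC.
Chatham Islands is UTC+12:45, so local arrival = 9:27 PM + 12:45 = 10:12 AM on Aug 6.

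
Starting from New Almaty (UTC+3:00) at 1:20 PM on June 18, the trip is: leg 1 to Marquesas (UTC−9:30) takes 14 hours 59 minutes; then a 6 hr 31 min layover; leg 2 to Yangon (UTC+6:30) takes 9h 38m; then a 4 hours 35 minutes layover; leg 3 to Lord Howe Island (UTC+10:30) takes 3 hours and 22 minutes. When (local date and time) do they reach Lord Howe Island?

Convert departure to UTC: 1:20 PM − 3:00 = 10:20 AM UTC on Jun 18.
Add 14 hours 59 minutes leg 1 → 1:19 AM UTC (Jun 19).
Add 6 hours 31 minutes layover in Marquesas → 7:50 AM UTC.
Add 9 hours 38 minutes leg 2 → 5:28 PM UTC.
Add 4 hours and 35 minutes layover in Yangon → 10:03 PM UTC.
Add 3 hours 22 minutes leg 3 → 1:25 AM UTC (Jun 20).
Lord Howe Island is UTC+10:30, so local arrival = 1:25 AM + 10:30 = 11:55 AM on Jun 20.

11:55 AM on June 20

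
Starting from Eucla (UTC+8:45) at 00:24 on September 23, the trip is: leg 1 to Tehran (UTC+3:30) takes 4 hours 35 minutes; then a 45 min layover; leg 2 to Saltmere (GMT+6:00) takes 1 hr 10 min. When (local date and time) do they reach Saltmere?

Convert departure to UTC: 00:24 − 8:45 = 15:39 UTC on Sep 22.
Add 4 hours and 35 minutes leg 1 → 20:14 UTC.
Add 45 minutes layover in Tehran → 20:59 UTC.
Add 1 hour 10 minutes leg 2 → 22:09 UTC.
Saltmere is UTC+6:00, so local arrival = 22:09 + 6:00 = 04:09 on Sep 23.

04:09 on Sep 23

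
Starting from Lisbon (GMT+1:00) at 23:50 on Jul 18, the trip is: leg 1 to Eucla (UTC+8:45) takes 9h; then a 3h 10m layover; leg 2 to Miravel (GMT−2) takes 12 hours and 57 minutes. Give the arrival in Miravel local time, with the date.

21:57 on July 19

Convert departure to UTC: 23:50 − 1:00 = 22:50 UTC on Jul 18.
Add 9 hours leg 1 → 07:50 UTC (Jul 19).
Add 3 hours 10 minutes layover in Eucla → 11:00 UTC.
Add 12 hours and 57 minutes leg 2 → 23:57 UTC.
Miravel is UTC−2:00, so local arrival = 23:57 − 2:00 = 21:57 on Jul 19.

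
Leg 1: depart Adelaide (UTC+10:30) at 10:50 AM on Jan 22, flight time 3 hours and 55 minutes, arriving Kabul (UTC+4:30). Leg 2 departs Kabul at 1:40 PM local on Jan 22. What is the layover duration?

4 hours 55 minutes

Convert departure to UTC: 10:50 AM − 10:30 = 12:20 AM UTC on Jan 22.
Add 3 hours and 55 minutes flight time → 4:15 AM UTC.
Kabul is UTC+4:30, so local arrival = 4:15 AM + 4:30 = 8:45 AM on Jan 22.
Layover = 1:40 PM − 8:45 AM = 4 hours 55 minutes.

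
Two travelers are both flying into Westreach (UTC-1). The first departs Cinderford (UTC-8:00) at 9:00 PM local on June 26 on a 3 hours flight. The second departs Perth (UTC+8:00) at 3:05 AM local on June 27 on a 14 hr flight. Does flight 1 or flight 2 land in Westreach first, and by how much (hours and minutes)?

the first, by 1 hour 5 minutes

Flight 1 in UTC: 9:00 PM + 8:00 = 5:00 AM on Jun 27.
+3 hours → arrive 8:00 AM UTC on Jun 27.
Flight 2 in UTC: 3:05 AM − 8:00 = 7:05 PM on Jun 26.
+14 hours → arrive 9:05 AM UTC on Jun 27.
Flight 1 lands earlier by 1 hour 5 minutes.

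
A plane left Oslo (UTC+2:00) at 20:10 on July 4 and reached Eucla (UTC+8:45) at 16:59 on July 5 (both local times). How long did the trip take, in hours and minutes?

14 hours 4 minutes

Departure in UTC: 20:10 − 2:00 = 18:10 on Jul 4.
Arrival in UTC: 16:59 − 8:45 = 08:14 on Jul 5.
Elapsed = 08:14 − 18:10 (+1 day) = 14 hours 4 minutes.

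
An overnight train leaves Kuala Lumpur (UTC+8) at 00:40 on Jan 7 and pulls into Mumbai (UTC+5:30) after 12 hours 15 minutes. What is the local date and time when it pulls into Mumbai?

10:25 on Jan 7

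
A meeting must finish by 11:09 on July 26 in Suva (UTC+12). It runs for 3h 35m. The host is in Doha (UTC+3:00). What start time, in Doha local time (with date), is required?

Target end time in UTC: 11:09 − 12:00 = 23:09 on Jul 25.
Subtract 3 hours 35 minutes → start 19:34 UTC on Jul 25.
Doha is UTC+3:00: 19:34 + 3:00 = 22:34 on Jul 25.

22:34 on July 25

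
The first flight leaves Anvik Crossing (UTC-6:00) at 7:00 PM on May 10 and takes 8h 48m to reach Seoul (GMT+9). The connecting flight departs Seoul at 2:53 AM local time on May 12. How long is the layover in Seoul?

Convert departure to UTC: 7:00 PM + 6:00 = 1:00 AM UTC on May 11.
Add 8 hours and 48 minutes flight time → 9:48 AM UTC.
Seoul is UTC+9:00, so local arrival = 9:48 AM + 9:00 = 6:48 PM on May 11.
Layover = 2:53 AM − 6:48 PM (+1 day) = 8 hours 5 minutes.

8 hours 5 minutes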